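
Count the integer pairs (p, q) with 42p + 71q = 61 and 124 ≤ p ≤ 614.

gcd(71, 42) = 1.
By Bézout, 42·(22) + 71·(-13) = 1.
Particular solution: (64, -37).
General solution: p = 64 + 71t, q = -37 - 42t for integer t.
124 ≤ 64 + 71t ≤ 614 gives t ∈ [1, 7], which is 7 values.

7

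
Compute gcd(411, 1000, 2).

gcd(1000, 411) = 1.
gcd(1, 2) = 1.

1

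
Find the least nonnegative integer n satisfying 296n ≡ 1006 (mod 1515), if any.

gcd(1515, 296) = 1  (1515 = 5×296 + 35, 296 = 8×35 + 16, 35 = 2×16 + 3, 16 = 5×3 + 1, 3 = 3×1).
1 divides 1006, so solutions exist.
Back-substituting, 296×(476) + 1515×(-93) = 1.
So 296×(476) ≡ 1 (mod 1515); multiply by 1006: n ≡ 478856 (mod 1515).
Smallest nonnegative: n = 478856 mod 1515 = 116.

116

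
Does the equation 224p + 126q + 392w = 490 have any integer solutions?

gcd(224, 126) = 14  (224 = 1×126 + 98, 126 = 1×98 + 28, 98 = 3×28 + 14, 28 = 2×14).
gcd(14, 392) = 14.
14 divides 490, so integer solutions exist.

yes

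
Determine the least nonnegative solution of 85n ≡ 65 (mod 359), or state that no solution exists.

43

gcd(359, 85):
  359 = 4×85 + 19
  85 = 4×19 + 9
  19 = 2×9 + 1
  9 = 9×1
so gcd(359, 85) = 1.
1 divides 65, so solutions exist.
Back-substitute for Bézout coefficients:
  1 = 19 - 2×9
  ... = 85×(-38) + 359×(9)
So 85×(-38) ≡ 1 (mod 359); multiply by 65: n ≡ -2470 (mod 359).
Smallest nonnegative: n = -2470 mod 359 = 43.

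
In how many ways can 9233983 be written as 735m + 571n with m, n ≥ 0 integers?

gcd(735, 571) = 1  (735 = 1·571 + 164, 571 = 3·164 + 79, 164 = 2·79 + 6, 79 = 13·6 + 1, 6 = 6·1).
Back-substituting, 735·(-94) + 571·(121) = 1.
Scale by 9233983: one solution is (-867994402, 1117311943). Reduce m mod 571: (399, 15658).
General: m = 399 + 571t, n = 15658 - 735t.
m ≥ 0 ⇒ t ≥ 0; n ≥ 0 ⇒ t ≤ 21. So t ∈ [0, 21]: 22 solutions.

22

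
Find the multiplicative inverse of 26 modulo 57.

gcd(57, 26) = 1.
By Bézout, 26·(11) + 57·(-5) = 1.
So 26·11 ≡ 1 (mod 57), and 11 mod 57 = 11.

11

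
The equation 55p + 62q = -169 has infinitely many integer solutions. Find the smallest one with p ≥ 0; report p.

gcd(62, 55) = 1.
1 divides -169, so solutions exist.
By Bézout, 55·(-9) + 62·(8) = 1.
Scale by -169/1 = -169: (p₀, q₀) = (1521, -1352).
General solution: p = 1521 + 62t, q = -1352 - 55t for integer t.
p ≥ 0: smallest is 1521 mod 62 = 33 (at t = -24), with q = -32.

33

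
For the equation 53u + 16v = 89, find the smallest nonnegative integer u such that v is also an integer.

5

gcd(53, 16) = 1.
1 divides 89, so solutions exist.
By Bézout, 53×(-3) + 16×(10) = 1.
Scale by 89/1 = 89: (u₀, v₀) = (-267, 890).
General solution: u = -267 + 16t, v = 890 - 53t for integer t.
u ≥ 0: smallest is -267 mod 16 = 5 (at t = 17), with v = -11.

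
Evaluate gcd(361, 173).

1

gcd(361, 173) = 1  (361 = 2*173 + 15, 173 = 11*15 + 8, 15 = 1*8 + 7, 8 = 1*7 + 1, 7 = 7*1).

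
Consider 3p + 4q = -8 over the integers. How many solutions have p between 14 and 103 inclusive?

gcd(4, 3):
  4 = 1×3 + 1
  3 = 3×1
so gcd(4, 3) = 1.
Back-substitute for Bézout coefficients:
  1 = 4 - 1×3
  ... = 3×(-1) + 4×(1)
Scale by -8: particular solution (8, -8); reduce p mod 4: (0, -2).
General solution: p = 0 + 4t, q = -2 - 3t for integer t.
14 ≤ 0 + 4t ≤ 103 gives t ∈ [4, 25], which is 22 values.

22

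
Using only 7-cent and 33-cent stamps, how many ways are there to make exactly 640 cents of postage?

Need nonnegative integers with 7j + 33k = 640.
gcd(7, 33) = 1, and 7·(-14) + 33·(3) = 1.
So (j₀, k₀) = (-8960, 1920); general j = -8960 + 33t, k = 1920 - 7t.
j ≥ 0 ⇒ t ≥ 272; k ≥ 0 ⇒ t ≤ 274. That's 3 values of t.

3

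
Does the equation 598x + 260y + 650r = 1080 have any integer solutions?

gcd(598, 260) = 26.
gcd(26, 650) = 26.
26 does not divide 1080 (remainder 14), so no integer solutions.

no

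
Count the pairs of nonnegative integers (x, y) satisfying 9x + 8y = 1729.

24

gcd(9, 8) = 1.
By Bézout, 9*(1) + 8*(-1) = 1.
One solution: (1, 215).
General: x = 1 + 8t, y = 215 - 9t.
x ≥ 0 ⇒ t ≥ 0; y ≥ 0 ⇒ t ≤ 23. So t ∈ [0, 23]: 24 solutions.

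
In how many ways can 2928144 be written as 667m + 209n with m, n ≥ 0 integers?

gcd(667, 209) = 1.
By Bézout, 667·(-47) + 209·(150) = 1.
One solution: (179, 13439).
General: m = 179 + 209t, n = 13439 - 667t.
m ≥ 0 ⇒ t ≥ 0; n ≥ 0 ⇒ t ≤ 20. So t ∈ [0, 20]: 21 solutions.

21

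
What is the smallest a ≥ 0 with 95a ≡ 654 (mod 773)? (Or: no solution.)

430

gcd(773, 95):
  773 = 8·95 + 13
  95 = 7·13 + 4
  13 = 3·4 + 1
  4 = 4·1
so gcd(773, 95) = 1.
1 divides 654, so solutions exist.
Back-substitute for Bézout coefficients:
  1 = 13 - 3·4
  ... = 95·(-179) + 773·(22)
So 95·(-179) ≡ 1 (mod 773); multiply by 654: a ≡ -117066 (mod 773).
Smallest nonnegative: a = -117066 mod 773 = 430.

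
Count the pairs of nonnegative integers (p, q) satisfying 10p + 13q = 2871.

gcd(13, 10):
  13 = 1*10 + 3
  10 = 3*3 + 1
  3 = 3*1
so gcd(13, 10) = 1.
Back-substitute for Bézout coefficients:
  1 = 10 - 3*3
  ... = 10*(4) + 13*(-3)
Scale by 2871: one solution is (11484, -8613). Reduce p mod 13: (5, 217).
General: p = 5 + 13t, q = 217 - 10t.
p ≥ 0 ⇒ t ≥ 0; q ≥ 0 ⇒ t ≤ 21. So t ∈ [0, 21]: 22 solutions.

22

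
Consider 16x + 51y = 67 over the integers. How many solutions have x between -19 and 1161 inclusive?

gcd(51, 16):
  51 = 3*16 + 3
  16 = 5*3 + 1
  3 = 3*1
so gcd(51, 16) = 1.
Back-substitute for Bézout coefficients:
  1 = 16 - 5*3
  ... = 16*(16) + 51*(-5)
Scale by 67: particular solution (1072, -335); reduce x mod 51: (1, 1).
General solution: x = 1 + 51t, y = 1 - 16t for integer t.
-19 ≤ 1 + 51t ≤ 1161 gives t ∈ [0, 22], which is 23 values.

23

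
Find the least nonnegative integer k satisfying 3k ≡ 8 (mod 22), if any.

10

gcd(22, 3) = 1  (22 = 7×3 + 1, 3 = 3×1).
1 divides 8, so solutions exist.
Back-substituting, 3×(-7) + 22×(1) = 1.
So 3×(-7) ≡ 1 (mod 22); multiply by 8: k ≡ -56 (mod 22).
Smallest nonnegative: k = -56 mod 22 = 10.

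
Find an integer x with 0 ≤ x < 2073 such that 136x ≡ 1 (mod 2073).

gcd(2073, 136):
  2073 = 15·136 + 33
  136 = 4·33 + 4
  33 = 8·4 + 1
  4 = 4·1
so gcd(2073, 136) = 1.
Back-substitute for Bézout coefficients:
  1 = 33 - 8·4
  ... = 136·(-503) + 2073·(33)
So 136·-503 ≡ 1 (mod 2073), and -503 mod 2073 = 1570.

1570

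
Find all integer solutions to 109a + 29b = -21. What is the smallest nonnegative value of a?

gcd(109, 29) = 1  (109 = 3*29 + 22, 29 = 1*22 + 7, 22 = 3*7 + 1, 7 = 7*1).
1 divides -21, so solutions exist.
Back-substituting, 109*(4) + 29*(-15) = 1.
Scale by -21/1 = -21: (a₀, b₀) = (-84, 315).
General solution: a = -84 + 29t, b = 315 - 109t for integer t.
a ≥ 0: smallest is -84 mod 29 = 3 (at t = 3), with b = -12.

3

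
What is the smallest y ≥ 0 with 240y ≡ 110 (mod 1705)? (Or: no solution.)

242

gcd(1705, 240):
  1705 = 7*240 + 25
  240 = 9*25 + 15
  25 = 1*15 + 10
  15 = 1*10 + 5
  10 = 2*5
so gcd(1705, 240) = 5.
5 divides 110, so solutions exist.
Back-substitute for Bézout coefficients:
  5 = 15 - 1*10
  ... = 240*(135) + 1705*(-19)
So 240*(135) ≡ 5 (mod 1705); multiply by 22: y ≡ 2970 (mod 341).
Smallest nonnegative: y = 2970 mod 341 = 242.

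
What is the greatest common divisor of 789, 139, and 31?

1

gcd(789, 139) = 1  (789 = 5×139 + 94, 139 = 1×94 + 45, 94 = 2×45 + 4, 45 = 11×4 + 1, 4 = 4×1).
gcd(1, 31) = 1.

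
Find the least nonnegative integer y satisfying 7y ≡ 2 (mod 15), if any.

11

gcd(15, 7) = 1  (15 = 2*7 + 1, 7 = 7*1).
1 divides 2, so solutions exist.
Back-substituting, 7*(-2) + 15*(1) = 1.
So 7*(-2) ≡ 1 (mod 15); multiply by 2: y ≡ -4 (mod 15).
Smallest nonnegative: y = -4 mod 15 = 11.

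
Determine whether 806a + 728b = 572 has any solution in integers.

gcd(806, 728) = 26  (806 = 1·728 + 78, 728 = 9·78 + 26, 78 = 3·26).
26 divides 572, so integer solutions exist.

yes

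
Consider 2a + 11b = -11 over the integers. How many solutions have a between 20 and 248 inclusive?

21

gcd(11, 2) = 1.
By Bézout, 2×(-5) + 11×(1) = 1.
Particular solution: (0, -1).
General solution: a = 0 + 11t, b = -1 - 2t for integer t.
20 ≤ 0 + 11t ≤ 248 gives t ∈ [2, 22], which is 21 values.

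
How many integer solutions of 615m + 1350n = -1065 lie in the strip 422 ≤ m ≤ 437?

gcd(1350, 615) = 15  (1350 = 2·615 + 120, 615 = 5·120 + 15, 120 = 8·15).
Back-substituting, 615·(11) + 1350·(-5) = 15.
Scale by -71: particular solution (-781, 355); reduce m mod 90: (29, -14).
General solution: m = 29 + 90t, n = -14 - 41t for integer t.
422 ≤ 29 + 90t ≤ 437 gives t ∈ [5, 4], which is 0 values.

0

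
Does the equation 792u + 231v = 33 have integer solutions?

gcd(792, 231) = 33.
33 divides 33, so integer solutions exist.

yes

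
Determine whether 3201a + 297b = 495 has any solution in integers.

yes

gcd(3201, 297):
  3201 = 10·297 + 231
  297 = 1·231 + 66
  231 = 3·66 + 33
  66 = 2·33
so gcd(3201, 297) = 33.
33 divides 495, so integer solutions exist.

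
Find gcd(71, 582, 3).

gcd(582, 71):
  582 = 8×71 + 14
  71 = 5×14 + 1
  14 = 14×1
so gcd(582, 71) = 1.
gcd(1, 3) = 1.

1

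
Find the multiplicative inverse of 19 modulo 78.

37

gcd(78, 19) = 1  (78 = 4×19 + 2, 19 = 9×2 + 1, 2 = 2×1).
Back-substituting, 19×(37) + 78×(-9) = 1.
So 19×37 ≡ 1 (mod 78), and 37 mod 78 = 37.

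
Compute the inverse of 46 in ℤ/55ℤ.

gcd(55, 46):
  55 = 1·46 + 9
  46 = 5·9 + 1
  9 = 9·1
so gcd(55, 46) = 1.
Back-substitute for Bézout coefficients:
  1 = 46 - 5·9
  ... = 46·(6) + 55·(-5)
So 46·6 ≡ 1 (mod 55), and 6 mod 55 = 6.

6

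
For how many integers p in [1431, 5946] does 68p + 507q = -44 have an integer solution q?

gcd(507, 68) = 1.
By Bézout, 68·(-82) + 507·(11) = 1.
Particular solution: (59, -8).
General solution: p = 59 + 507t, q = -8 - 68t for integer t.
1431 ≤ 59 + 507t ≤ 5946 gives t ∈ [3, 11], which is 9 values.

9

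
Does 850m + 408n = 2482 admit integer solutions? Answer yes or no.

gcd(850, 408) = 34  (850 = 2×408 + 34, 408 = 12×34).
34 divides 2482, so integer solutions exist.

yes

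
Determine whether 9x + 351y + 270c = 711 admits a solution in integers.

yes

gcd(351, 9) = 9  (351 = 39×9).
gcd(9, 270) = 9.
9 divides 711, so integer solutions exist.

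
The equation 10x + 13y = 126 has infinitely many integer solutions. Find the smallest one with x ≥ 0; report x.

10

gcd(13, 10) = 1  (13 = 1×10 + 3, 10 = 3×3 + 1, 3 = 3×1).
1 divides 126, so solutions exist.
Back-substituting, 10×(4) + 13×(-3) = 1.
Scale by 126/1 = 126: (x₀, y₀) = (504, -378).
General solution: x = 504 + 13t, y = -378 - 10t for integer t.
x ≥ 0: smallest is 504 mod 13 = 10 (at t = -38), with y = 2.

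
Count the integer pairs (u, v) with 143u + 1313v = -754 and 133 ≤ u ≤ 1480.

14

gcd(1313, 143):
  1313 = 9×143 + 26
  143 = 5×26 + 13
  26 = 2×13
so gcd(1313, 143) = 13.
Back-substitute for Bézout coefficients:
  13 = 143 - 5×26
  ... = 143×(46) + 1313×(-5)
Scale by -58: particular solution (-2668, 290); reduce u mod 101: (59, -7).
General solution: u = 59 + 101t, v = -7 - 11t for integer t.
133 ≤ 59 + 101t ≤ 1480 gives t ∈ [1, 14], which is 14 values.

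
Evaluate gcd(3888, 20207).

1

gcd(20207, 3888):
  20207 = 5*3888 + 767
  3888 = 5*767 + 53
  767 = 14*53 + 25
  53 = 2*25 + 3
  25 = 8*3 + 1
  3 = 3*1
so gcd(20207, 3888) = 1.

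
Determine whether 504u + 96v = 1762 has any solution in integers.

no

gcd(504, 96) = 24  (504 = 5*96 + 24, 96 = 4*24).
24 does not divide 1762 (remainder 10), so no integer solutions.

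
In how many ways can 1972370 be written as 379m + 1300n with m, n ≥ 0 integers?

4

gcd(1300, 379):
  1300 = 3×379 + 163
  379 = 2×163 + 53
  163 = 3×53 + 4
  53 = 13×4 + 1
  4 = 4×1
so gcd(1300, 379) = 1.
Back-substitute for Bézout coefficients:
  1 = 53 - 13×4
  ... = 379×(319) + 1300×(-93)
Scale by 1972370: one solution is (629186030, -183430410). Reduce m mod 1300: (330, 1421).
General: m = 330 + 1300t, n = 1421 - 379t.
m ≥ 0 ⇒ t ≥ 0; n ≥ 0 ⇒ t ≤ 3. So t ∈ [0, 3]: 4 solutions.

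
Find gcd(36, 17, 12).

gcd(36, 17) = 1.
gcd(1, 12) = 1.

1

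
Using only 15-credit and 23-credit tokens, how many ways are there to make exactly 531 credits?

Need nonnegative integers with 15j + 23k = 531.
gcd(15, 23) = 1, and 15·(-3) + 23·(2) = 1.
So (j₀, k₀) = (-1593, 1062); general j = -1593 + 23t, k = 1062 - 15t.
j ≥ 0 ⇒ t ≥ 70; k ≥ 0 ⇒ t ≤ 70. That's 1 value of t.

1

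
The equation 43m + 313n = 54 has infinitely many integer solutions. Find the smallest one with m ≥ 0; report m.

gcd(313, 43) = 1  (313 = 7×43 + 12, 43 = 3×12 + 7, 12 = 1×7 + 5, 7 = 1×5 + 2, 5 = 2×2 + 1, 2 = 2×1).
1 divides 54, so solutions exist.
Back-substituting, 43×(-131) + 313×(18) = 1.
Scale by 54/1 = 54: (m₀, n₀) = (-7074, 972).
General solution: m = -7074 + 313t, n = 972 - 43t for integer t.
m ≥ 0: smallest is -7074 mod 313 = 125 (at t = 23), with n = -17.

125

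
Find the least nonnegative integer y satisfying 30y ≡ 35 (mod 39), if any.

gcd(39, 30):
  39 = 1*30 + 9
  30 = 3*9 + 3
  9 = 3*3
so gcd(39, 30) = 3.
3 does not divide 35, so the congruence has no solution.

no solution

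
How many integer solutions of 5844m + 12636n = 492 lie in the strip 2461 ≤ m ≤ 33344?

29

gcd(12636, 5844) = 12  (12636 = 2*5844 + 948, 5844 = 6*948 + 156, 948 = 6*156 + 12, 156 = 13*12).
Back-substituting, 5844*(-80) + 12636*(37) = 12.
Scale by 41: particular solution (-3280, 1517); reduce m mod 1053: (932, -431).
General solution: m = 932 + 1053t, n = -431 - 487t for integer t.
2461 ≤ 932 + 1053t ≤ 33344 gives t ∈ [2, 30], which is 29 values.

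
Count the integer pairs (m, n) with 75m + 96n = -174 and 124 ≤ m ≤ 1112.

gcd(96, 75) = 3  (96 = 1·75 + 21, 75 = 3·21 + 12, 21 = 1·12 + 9, 12 = 1·9 + 3, 9 = 3·3).
Back-substituting, 75·(9) + 96·(-7) = 3.
Scale by -58: particular solution (-522, 406); reduce m mod 32: (22, -19).
General solution: m = 22 + 32t, n = -19 - 25t for integer t.
124 ≤ 22 + 32t ≤ 1112 gives t ∈ [4, 34], which is 31 values.

31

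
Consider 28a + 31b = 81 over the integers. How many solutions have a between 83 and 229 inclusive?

5

gcd(31, 28) = 1  (31 = 1*28 + 3, 28 = 9*3 + 1, 3 = 3*1).
Back-substituting, 28*(10) + 31*(-9) = 1.
Scale by 81: particular solution (810, -729); reduce a mod 31: (4, -1).
General solution: a = 4 + 31t, b = -1 - 28t for integer t.
83 ≤ 4 + 31t ≤ 229 gives t ∈ [3, 7], which is 5 values.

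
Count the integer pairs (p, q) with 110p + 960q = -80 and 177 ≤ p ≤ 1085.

gcd(960, 110) = 10  (960 = 8·110 + 80, 110 = 1·80 + 30, 80 = 2·30 + 20, 30 = 1·20 + 10, 20 = 2·10).
Back-substituting, 110·(35) + 960·(-4) = 10.
Scale by -8: particular solution (-280, 32); reduce p mod 96: (8, -1).
General solution: p = 8 + 96t, q = -1 - 11t for integer t.
177 ≤ 8 + 96t ≤ 1085 gives t ∈ [2, 11], which is 10 values.

10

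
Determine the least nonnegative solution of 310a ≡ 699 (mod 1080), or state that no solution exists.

no solution

gcd(1080, 310):
  1080 = 3*310 + 150
  310 = 2*150 + 10
  150 = 15*10
so gcd(1080, 310) = 10.
10 does not divide 699, so the congruence has no solution.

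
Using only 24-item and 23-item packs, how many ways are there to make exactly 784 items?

Need nonnegative integers with 24j + 23k = 784.
gcd(24, 23) = 1, and 24·(1) + 23·(-1) = 1.
So (j₀, k₀) = (784, -784); general j = 784 + 23t, k = -784 - 24t.
j ≥ 0 ⇒ t ≥ -34; k ≥ 0 ⇒ t ≤ -33. That's 2 values of t.

2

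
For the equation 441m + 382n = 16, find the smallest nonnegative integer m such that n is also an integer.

gcd(441, 382):
  441 = 1*382 + 59
  382 = 6*59 + 28
  59 = 2*28 + 3
  28 = 9*3 + 1
  3 = 3*1
so gcd(441, 382) = 1.
1 divides 16, so solutions exist.
Back-substitute for Bézout coefficients:
  1 = 28 - 9*3
  ... = 441*(-123) + 382*(142)
Scale by 16/1 = 16: (m₀, n₀) = (-1968, 2272).
General solution: m = -1968 + 382t, n = 2272 - 441t for integer t.
m ≥ 0: smallest is -1968 mod 382 = 324 (at t = 6), with n = -374.

324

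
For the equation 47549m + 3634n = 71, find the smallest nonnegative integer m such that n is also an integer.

3433

gcd(47549, 3634) = 1  (47549 = 13*3634 + 307, 3634 = 11*307 + 257, 307 = 1*257 + 50, 257 = 5*50 + 7, 50 = 7*7 + 1, 7 = 7*1).
1 divides 71, so solutions exist.
Back-substituting, 47549*(509) + 3634*(-6660) = 1.
Scale by 71/1 = 71: (m₀, n₀) = (36139, -472860).
General solution: m = 36139 + 3634t, n = -472860 - 47549t for integer t.
m ≥ 0: smallest is 36139 mod 3634 = 3433 (at t = -9), with n = -44919.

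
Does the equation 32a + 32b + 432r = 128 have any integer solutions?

yes

gcd(32, 32) = 32.
gcd(32, 432) = 16.
16 divides 128, so integer solutions exist.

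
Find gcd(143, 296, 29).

gcd(296, 143) = 1  (296 = 2·143 + 10, 143 = 14·10 + 3, 10 = 3·3 + 1, 3 = 3·1).
gcd(1, 29) = 1.

1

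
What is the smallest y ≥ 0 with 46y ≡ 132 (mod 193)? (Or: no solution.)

70

gcd(193, 46):
  193 = 4*46 + 9
  46 = 5*9 + 1
  9 = 9*1
so gcd(193, 46) = 1.
1 divides 132, so solutions exist.
Back-substitute for Bézout coefficients:
  1 = 46 - 5*9
  ... = 46*(21) + 193*(-5)
So 46*(21) ≡ 1 (mod 193); multiply by 132: y ≡ 2772 (mod 193).
Smallest nonnegative: y = 2772 mod 193 = 70.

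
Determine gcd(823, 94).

1

gcd(823, 94):
  823 = 8*94 + 71
  94 = 1*71 + 23
  71 = 3*23 + 2
  23 = 11*2 + 1
  2 = 2*1
so gcd(823, 94) = 1.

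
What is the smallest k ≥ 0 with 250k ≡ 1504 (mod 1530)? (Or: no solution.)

no solution

gcd(1530, 250):
  1530 = 6×250 + 30
  250 = 8×30 + 10
  30 = 3×10
so gcd(1530, 250) = 10.
10 does not divide 1504, so the congruence has no solution.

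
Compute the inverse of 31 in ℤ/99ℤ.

gcd(99, 31):
  99 = 3*31 + 6
  31 = 5*6 + 1
  6 = 6*1
so gcd(99, 31) = 1.
Back-substitute for Bézout coefficients:
  1 = 31 - 5*6
  ... = 31*(16) + 99*(-5)
So 31*16 ≡ 1 (mod 99), and 16 mod 99 = 16.

16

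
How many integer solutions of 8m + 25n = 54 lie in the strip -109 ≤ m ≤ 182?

gcd(25, 8) = 1.
By Bézout, 8*(-3) + 25*(1) = 1.
Particular solution: (13, -2).
General solution: m = 13 + 25t, n = -2 - 8t for integer t.
-109 ≤ 13 + 25t ≤ 182 gives t ∈ [-4, 6], which is 11 values.

11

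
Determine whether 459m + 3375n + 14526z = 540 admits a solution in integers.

yes

gcd(3375, 459) = 27  (3375 = 7×459 + 162, 459 = 2×162 + 135, 162 = 1×135 + 27, 135 = 5×27).
gcd(27, 14526) = 27.
27 divides 540, so integer solutions exist.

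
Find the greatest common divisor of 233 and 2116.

1

gcd(2116, 233) = 1  (2116 = 9*233 + 19, 233 = 12*19 + 5, 19 = 3*5 + 4, 5 = 1*4 + 1, 4 = 4*1).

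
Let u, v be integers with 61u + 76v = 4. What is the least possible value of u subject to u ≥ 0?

gcd(76, 61):
  76 = 1×61 + 15
  61 = 4×15 + 1
  15 = 15×1
so gcd(76, 61) = 1.
1 divides 4, so solutions exist.
Back-substitute for Bézout coefficients:
  1 = 61 - 4×15
  ... = 61×(5) + 76×(-4)
Scale by 4/1 = 4: (u₀, v₀) = (20, -16).
General solution: u = 20 + 76t, v = -16 - 61t for integer t.
u ≥ 0: smallest is 20 mod 76 = 20 (at t = 0), with v = -16.

20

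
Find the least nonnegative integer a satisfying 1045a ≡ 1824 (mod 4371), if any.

717

gcd(4371, 1045):
  4371 = 4·1045 + 191
  1045 = 5·191 + 90
  191 = 2·90 + 11
  90 = 8·11 + 2
  11 = 5·2 + 1
  2 = 2·1
so gcd(4371, 1045) = 1.
1 divides 1824, so solutions exist.
Back-substitute for Bézout coefficients:
  1 = 11 - 5·2
  ... = 1045·(-1991) + 4371·(476)
So 1045·(-1991) ≡ 1 (mod 4371); multiply by 1824: a ≡ -3631584 (mod 4371).
Smallest nonnegative: a = -3631584 mod 4371 = 717.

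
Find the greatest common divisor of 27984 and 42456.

gcd(42456, 27984):
  42456 = 1*27984 + 14472
  27984 = 1*14472 + 13512
  14472 = 1*13512 + 960
  13512 = 14*960 + 72
  960 = 13*72 + 24
  72 = 3*24
so gcd(42456, 27984) = 24.

24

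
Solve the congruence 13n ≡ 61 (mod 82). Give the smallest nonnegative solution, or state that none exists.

gcd(82, 13):
  82 = 6×13 + 4
  13 = 3×4 + 1
  4 = 4×1
so gcd(82, 13) = 1.
1 divides 61, so solutions exist.
Back-substitute for Bézout coefficients:
  1 = 13 - 3×4
  ... = 13×(19) + 82×(-3)
So 13×(19) ≡ 1 (mod 82); multiply by 61: n ≡ 1159 (mod 82).
Smallest nonnegative: n = 1159 mod 82 = 11.

11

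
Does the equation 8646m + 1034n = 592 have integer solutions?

gcd(8646, 1034):
  8646 = 8×1034 + 374
  1034 = 2×374 + 286
  374 = 1×286 + 88
  286 = 3×88 + 22
  88 = 4×22
so gcd(8646, 1034) = 22.
22 does not divide 592 (remainder 20), so no integer solutions.

no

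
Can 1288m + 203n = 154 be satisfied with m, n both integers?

yes

gcd(1288, 203):
  1288 = 6·203 + 70
  203 = 2·70 + 63
  70 = 1·63 + 7
  63 = 9·7
so gcd(1288, 203) = 7.
7 divides 154, so integer solutions exist.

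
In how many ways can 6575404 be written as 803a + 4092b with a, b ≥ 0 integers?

22

gcd(4092, 803) = 11.
By Bézout, 803*(-107) + 4092*(21) = 11.
One solution: (188, 1570).
General: a = 188 + 372t, b = 1570 - 73t.
a ≥ 0 ⇒ t ≥ 0; b ≥ 0 ⇒ t ≤ 21. So t ∈ [0, 21]: 22 solutions.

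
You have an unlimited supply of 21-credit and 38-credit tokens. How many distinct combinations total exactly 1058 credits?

Need nonnegative integers with 21j + 38k = 1058.
gcd(21, 38) = 1, and 21·(-9) + 38·(5) = 1.
So (j₀, k₀) = (-9522, 5290); general j = -9522 + 38t, k = 5290 - 21t.
j ≥ 0 ⇒ t ≥ 251; k ≥ 0 ⇒ t ≤ 251. That's 1 value of t.

1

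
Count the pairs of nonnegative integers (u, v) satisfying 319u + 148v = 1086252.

gcd(319, 148) = 1.
By Bézout, 319*(-45) + 148*(97) = 1.
One solution: (100, 7124).
General: u = 100 + 148t, v = 7124 - 319t.
u ≥ 0 ⇒ t ≥ 0; v ≥ 0 ⇒ t ≤ 22. So t ∈ [0, 22]: 23 solutions.

23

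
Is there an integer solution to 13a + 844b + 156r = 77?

gcd(844, 13) = 1  (844 = 64*13 + 12, 13 = 1*12 + 1, 12 = 12*1).
gcd(1, 156) = 1.
1 divides 77, so integer solutions exist.

yes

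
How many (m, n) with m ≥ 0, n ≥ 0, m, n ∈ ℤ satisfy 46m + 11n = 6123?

12

gcd(46, 11) = 1  (46 = 4·11 + 2, 11 = 5·2 + 1, 2 = 2·1).
Back-substituting, 46·(-5) + 11·(21) = 1.
Scale by 6123: one solution is (-30615, 128583). Reduce m mod 11: (9, 519).
General: m = 9 + 11t, n = 519 - 46t.
m ≥ 0 ⇒ t ≥ 0; n ≥ 0 ⇒ t ≤ 11. So t ∈ [0, 11]: 12 solutions.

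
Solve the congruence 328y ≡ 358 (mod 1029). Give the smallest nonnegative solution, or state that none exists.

685

gcd(1029, 328) = 1.
1 divides 358, so solutions exist.
By Bézout, 328×(160) + 1029×(-51) = 1.
So 328×(160) ≡ 1 (mod 1029); multiply by 358: y ≡ 57280 (mod 1029).
Smallest nonnegative: y = 57280 mod 1029 = 685.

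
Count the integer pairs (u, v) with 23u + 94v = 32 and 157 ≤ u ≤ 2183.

gcd(94, 23) = 1.
By Bézout, 23×(45) + 94×(-11) = 1.
Particular solution: (30, -7).
General solution: u = 30 + 94t, v = -7 - 23t for integer t.
157 ≤ 30 + 94t ≤ 2183 gives t ∈ [2, 22], which is 21 values.

21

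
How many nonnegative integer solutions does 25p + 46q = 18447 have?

gcd(46, 25) = 1  (46 = 1×25 + 21, 25 = 1×21 + 4, 21 = 5×4 + 1, 4 = 4×1).
Back-substituting, 25×(-11) + 46×(6) = 1.
Scale by 18447: one solution is (-202917, 110682). Reduce p mod 46: (35, 382).
General: p = 35 + 46t, q = 382 - 25t.
p ≥ 0 ⇒ t ≥ 0; q ≥ 0 ⇒ t ≤ 15. So t ∈ [0, 15]: 16 solutions.

16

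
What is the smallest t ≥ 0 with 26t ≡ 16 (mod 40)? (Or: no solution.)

gcd(40, 26) = 2.
2 divides 16, so solutions exist.
By Bézout, 26*(-3) + 40*(2) = 2.
So 26*(-3) ≡ 2 (mod 40); multiply by 8: t ≡ -24 (mod 20).
Smallest nonnegative: t = -24 mod 20 = 16.

16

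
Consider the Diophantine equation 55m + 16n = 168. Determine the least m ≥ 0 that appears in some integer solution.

8

gcd(55, 16):
  55 = 3×16 + 7
  16 = 2×7 + 2
  7 = 3×2 + 1
  2 = 2×1
so gcd(55, 16) = 1.
1 divides 168, so solutions exist.
Back-substitute for Bézout coefficients:
  1 = 7 - 3×2
  ... = 55×(7) + 16×(-24)
Scale by 168/1 = 168: (m₀, n₀) = (1176, -4032).
General solution: m = 1176 + 16t, n = -4032 - 55t for integer t.
m ≥ 0: smallest is 1176 mod 16 = 8 (at t = -73), with n = -17.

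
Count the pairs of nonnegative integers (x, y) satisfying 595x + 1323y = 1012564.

gcd(1323, 595) = 7  (1323 = 2×595 + 133, 595 = 4×133 + 63, 133 = 2×63 + 7, 63 = 9×7).
Back-substituting, 595×(-20) + 1323×(9) = 7.
Scale by 144652: one solution is (-2893040, 1301868). Reduce x mod 189: (172, 688).
General: x = 172 + 189t, y = 688 - 85t.
x ≥ 0 ⇒ t ≥ 0; y ≥ 0 ⇒ t ≤ 8. So t ∈ [0, 8]: 9 solutions.

9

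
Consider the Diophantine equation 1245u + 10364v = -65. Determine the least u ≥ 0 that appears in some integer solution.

gcd(10364, 1245):
  10364 = 8×1245 + 404
  1245 = 3×404 + 33
  404 = 12×33 + 8
  33 = 4×8 + 1
  8 = 8×1
so gcd(10364, 1245) = 1.
1 divides -65, so solutions exist.
Back-substitute for Bézout coefficients:
  1 = 33 - 4×8
  ... = 1245×(1257) + 10364×(-151)
Scale by -65/1 = -65: (u₀, v₀) = (-81705, 9815).
General solution: u = -81705 + 10364t, v = 9815 - 1245t for integer t.
u ≥ 0: smallest is -81705 mod 10364 = 1207 (at t = 8), with v = -145.

1207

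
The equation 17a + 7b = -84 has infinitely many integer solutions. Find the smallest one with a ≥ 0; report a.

gcd(17, 7) = 1.
1 divides -84, so solutions exist.
By Bézout, 17*(-2) + 7*(5) = 1.
Scale by -84/1 = -84: (a₀, b₀) = (168, -420).
General solution: a = 168 + 7t, b = -420 - 17t for integer t.
a ≥ 0: smallest is 168 mod 7 = 0 (at t = -24), with b = -12.

0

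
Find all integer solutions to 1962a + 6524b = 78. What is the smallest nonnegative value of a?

gcd(6524, 1962):
  6524 = 3*1962 + 638
  1962 = 3*638 + 48
  638 = 13*48 + 14
  48 = 3*14 + 6
  14 = 2*6 + 2
  6 = 3*2
so gcd(6524, 1962) = 2.
2 divides 78, so solutions exist.
Back-substitute for Bézout coefficients:
  2 = 14 - 2*6
  ... = 1962*(-951) + 6524*(286)
Scale by 78/2 = 39: (a₀, b₀) = (-37089, 11154).
General solution: a = -37089 + 3262t, b = 11154 - 981t for integer t.
a ≥ 0: smallest is -37089 mod 3262 = 2055 (at t = 12), with b = -618.

2055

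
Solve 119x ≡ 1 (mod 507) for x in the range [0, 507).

98

gcd(507, 119):
  507 = 4·119 + 31
  119 = 3·31 + 26
  31 = 1·26 + 5
  26 = 5·5 + 1
  5 = 5·1
so gcd(507, 119) = 1.
Back-substitute for Bézout coefficients:
  1 = 26 - 5·5
  ... = 119·(98) + 507·(-23)
So 119·98 ≡ 1 (mod 507), and 98 mod 507 = 98.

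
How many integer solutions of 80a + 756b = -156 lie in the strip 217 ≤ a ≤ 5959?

gcd(756, 80) = 4  (756 = 9×80 + 36, 80 = 2×36 + 8, 36 = 4×8 + 4, 8 = 2×4).
Back-substituting, 80×(-85) + 756×(9) = 4.
Scale by -39: particular solution (3315, -351); reduce a mod 189: (102, -11).
General solution: a = 102 + 189t, b = -11 - 20t for integer t.
217 ≤ 102 + 189t ≤ 5959 gives t ∈ [1, 30], which is 30 values.

30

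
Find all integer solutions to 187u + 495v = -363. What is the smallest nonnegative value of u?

6

gcd(495, 187) = 11.
11 divides -363, so solutions exist.
By Bézout, 187·(8) + 495·(-3) = 11.
Scale by -363/11 = -33: (u₀, v₀) = (-264, 99).
General solution: u = -264 + 45t, v = 99 - 17t for integer t.
u ≥ 0: smallest is -264 mod 45 = 6 (at t = 6), with v = -3.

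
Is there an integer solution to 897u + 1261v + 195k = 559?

gcd(1261, 897):
  1261 = 1·897 + 364
  897 = 2·364 + 169
  364 = 2·169 + 26
  169 = 6·26 + 13
  26 = 2·13
so gcd(1261, 897) = 13.
gcd(13, 195) = 13.
13 divides 559, so integer solutions exist.

yes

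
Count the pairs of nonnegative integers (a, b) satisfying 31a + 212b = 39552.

gcd(212, 31) = 1  (212 = 6*31 + 26, 31 = 1*26 + 5, 26 = 5*5 + 1, 5 = 5*1).
Back-substituting, 31*(-41) + 212*(6) = 1.
Scale by 39552: one solution is (-1621632, 237312). Reduce a mod 212: (168, 162).
General: a = 168 + 212t, b = 162 - 31t.
a ≥ 0 ⇒ t ≥ 0; b ≥ 0 ⇒ t ≤ 5. So t ∈ [0, 5]: 6 solutions.

6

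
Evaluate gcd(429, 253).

gcd(429, 253) = 11  (429 = 1×253 + 176, 253 = 1×176 + 77, 176 = 2×77 + 22, 77 = 3×22 + 11, 22 = 2×11).

11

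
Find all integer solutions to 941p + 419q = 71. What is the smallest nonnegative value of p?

139

gcd(941, 419) = 1  (941 = 2×419 + 103, 419 = 4×103 + 7, 103 = 14×7 + 5, 7 = 1×5 + 2, 5 = 2×2 + 1, 2 = 2×1).
1 divides 71, so solutions exist.
Back-substituting, 941×(179) + 419×(-402) = 1.
Scale by 71/1 = 71: (p₀, q₀) = (12709, -28542).
General solution: p = 12709 + 419t, q = -28542 - 941t for integer t.
p ≥ 0: smallest is 12709 mod 419 = 139 (at t = -30), with q = -312.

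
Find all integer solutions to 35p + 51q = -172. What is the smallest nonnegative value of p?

49

gcd(51, 35) = 1.
1 divides -172, so solutions exist.
By Bézout, 35·(-16) + 51·(11) = 1.
Scale by -172/1 = -172: (p₀, q₀) = (2752, -1892).
General solution: p = 2752 + 51t, q = -1892 - 35t for integer t.
p ≥ 0: smallest is 2752 mod 51 = 49 (at t = -53), with q = -37.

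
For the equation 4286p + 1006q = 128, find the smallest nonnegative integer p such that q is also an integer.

108

gcd(4286, 1006):
  4286 = 4*1006 + 262
  1006 = 3*262 + 220
  262 = 1*220 + 42
  220 = 5*42 + 10
  42 = 4*10 + 2
  10 = 5*2
so gcd(4286, 1006) = 2.
2 divides 128, so solutions exist.
Back-substitute for Bézout coefficients:
  2 = 42 - 4*10
  ... = 4286*(96) + 1006*(-409)
Scale by 128/2 = 64: (p₀, q₀) = (6144, -26176).
General solution: p = 6144 + 503t, q = -26176 - 2143t for integer t.
p ≥ 0: smallest is 6144 mod 503 = 108 (at t = -12), with q = -460.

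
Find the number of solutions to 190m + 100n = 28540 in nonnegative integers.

gcd(190, 100):
  190 = 1*100 + 90
  100 = 1*90 + 10
  90 = 9*10
so gcd(190, 100) = 10.
Back-substitute for Bézout coefficients:
  10 = 100 - 1*90
  ... = 190*(-1) + 100*(2)
Scale by 2854: one solution is (-2854, 5708). Reduce m mod 10: (6, 274).
General: m = 6 + 10t, n = 274 - 19t.
m ≥ 0 ⇒ t ≥ 0; n ≥ 0 ⇒ t ≤ 14. So t ∈ [0, 14]: 15 solutions.

15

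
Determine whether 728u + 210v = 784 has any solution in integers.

gcd(728, 210) = 14  (728 = 3·210 + 98, 210 = 2·98 + 14, 98 = 7·14).
14 divides 784, so integer solutions exist.

yes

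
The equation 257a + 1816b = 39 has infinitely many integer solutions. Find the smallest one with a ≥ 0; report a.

gcd(1816, 257) = 1.
1 divides 39, so solutions exist.
By Bézout, 257·(-855) + 1816·(121) = 1.
Scale by 39/1 = 39: (a₀, b₀) = (-33345, 4719).
General solution: a = -33345 + 1816t, b = 4719 - 257t for integer t.
a ≥ 0: smallest is -33345 mod 1816 = 1159 (at t = 19), with b = -164.

1159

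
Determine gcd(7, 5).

1

gcd(7, 5):
  7 = 1×5 + 2
  5 = 2×2 + 1
  2 = 2×1
so gcd(7, 5) = 1.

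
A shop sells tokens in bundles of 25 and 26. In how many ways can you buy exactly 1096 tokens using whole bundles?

1

Need nonnegative integers with 25j + 26k = 1096.
gcd(25, 26) = 1, and 25·(-1) + 26·(1) = 1.
So (j₀, k₀) = (-1096, 1096); general j = -1096 + 26t, k = 1096 - 25t.
j ≥ 0 ⇒ t ≥ 43; k ≥ 0 ⇒ t ≤ 43. That's 1 value of t.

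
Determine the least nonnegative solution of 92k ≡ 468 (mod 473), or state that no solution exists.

293

gcd(473, 92):
  473 = 5×92 + 13
  92 = 7×13 + 1
  13 = 13×1
so gcd(473, 92) = 1.
1 divides 468, so solutions exist.
Back-substitute for Bézout coefficients:
  1 = 92 - 7×13
  ... = 92×(36) + 473×(-7)
So 92×(36) ≡ 1 (mod 473); multiply by 468: k ≡ 16848 (mod 473).
Smallest nonnegative: k = 16848 mod 473 = 293.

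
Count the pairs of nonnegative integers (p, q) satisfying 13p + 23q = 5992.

gcd(23, 13):
  23 = 1·13 + 10
  13 = 1·10 + 3
  10 = 3·3 + 1
  3 = 3·1
so gcd(23, 13) = 1.
Back-substitute for Bézout coefficients:
  1 = 10 - 3·3
  ... = 13·(-7) + 23·(4)
Scale by 5992: one solution is (-41944, 23968). Reduce p mod 23: (8, 256).
General: p = 8 + 23t, q = 256 - 13t.
p ≥ 0 ⇒ t ≥ 0; q ≥ 0 ⇒ t ≤ 19. So t ∈ [0, 19]: 20 solutions.

20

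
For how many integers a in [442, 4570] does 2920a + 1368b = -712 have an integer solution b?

gcd(2920, 1368) = 8  (2920 = 2*1368 + 184, 1368 = 7*184 + 80, 184 = 2*80 + 24, 80 = 3*24 + 8, 24 = 3*8).
Back-substituting, 2920*(-52) + 1368*(111) = 8.
Scale by -89: particular solution (4628, -9879); reduce a mod 171: (11, -24).
General solution: a = 11 + 171t, b = -24 - 365t for integer t.
442 ≤ 11 + 171t ≤ 4570 gives t ∈ [3, 26], which is 24 values.

24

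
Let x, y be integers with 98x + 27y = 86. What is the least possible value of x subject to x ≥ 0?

13

gcd(98, 27):
  98 = 3·27 + 17
  27 = 1·17 + 10
  17 = 1·10 + 7
  10 = 1·7 + 3
  7 = 2·3 + 1
  3 = 3·1
so gcd(98, 27) = 1.
1 divides 86, so solutions exist.
Back-substitute for Bézout coefficients:
  1 = 7 - 2·3
  ... = 98·(8) + 27·(-29)
Scale by 86/1 = 86: (x₀, y₀) = (688, -2494).
General solution: x = 688 + 27t, y = -2494 - 98t for integer t.
x ≥ 0: smallest is 688 mod 27 = 13 (at t = -25), with y = -44.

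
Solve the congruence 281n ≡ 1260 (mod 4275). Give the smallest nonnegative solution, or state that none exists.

gcd(4275, 281):
  4275 = 15·281 + 60
  281 = 4·60 + 41
  60 = 1·41 + 19
  41 = 2·19 + 3
  19 = 6·3 + 1
  3 = 3·1
so gcd(4275, 281) = 1.
1 divides 1260, so solutions exist.
Back-substitute for Bézout coefficients:
  1 = 19 - 6·3
  ... = 281·(-1354) + 4275·(89)
So 281·(-1354) ≡ 1 (mod 4275); multiply by 1260: n ≡ -1706040 (mod 4275).
Smallest nonnegative: n = -1706040 mod 4275 = 3960.

3960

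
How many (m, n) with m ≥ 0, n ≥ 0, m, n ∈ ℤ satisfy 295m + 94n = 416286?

15

gcd(295, 94) = 1.
By Bézout, 295·(29) + 94·(-91) = 1.
One solution: (62, 4234).
General: m = 62 + 94t, n = 4234 - 295t.
m ≥ 0 ⇒ t ≥ 0; n ≥ 0 ⇒ t ≤ 14. So t ∈ [0, 14]: 15 solutions.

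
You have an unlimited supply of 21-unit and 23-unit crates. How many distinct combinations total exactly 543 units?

1

Need nonnegative integers with 21j + 23k = 543.
gcd(21, 23) = 1, and 21·(11) + 23·(-10) = 1.
So (j₀, k₀) = (5973, -5430); general j = 5973 + 23t, k = -5430 - 21t.
j ≥ 0 ⇒ t ≥ -259; k ≥ 0 ⇒ t ≤ -259. That's 1 value of t.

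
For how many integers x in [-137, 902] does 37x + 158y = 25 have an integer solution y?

7

gcd(158, 37) = 1  (158 = 4×37 + 10, 37 = 3×10 + 7, 10 = 1×7 + 3, 7 = 2×3 + 1, 3 = 3×1).
Back-substituting, 37×(47) + 158×(-11) = 1.
Scale by 25: particular solution (1175, -275); reduce x mod 158: (69, -16).
General solution: x = 69 + 158t, y = -16 - 37t for integer t.
-137 ≤ 69 + 158t ≤ 902 gives t ∈ [-1, 5], which is 7 values.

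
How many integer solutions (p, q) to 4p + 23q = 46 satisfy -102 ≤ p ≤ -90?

gcd(23, 4) = 1.
By Bézout, 4·(6) + 23·(-1) = 1.
Particular solution: (0, 2).
General solution: p = 0 + 23t, q = 2 - 4t for integer t.
-102 ≤ 0 + 23t ≤ -90 gives t ∈ [-4, -4], which is 1 value.

1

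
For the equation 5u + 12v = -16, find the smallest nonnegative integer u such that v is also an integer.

gcd(12, 5):
  12 = 2×5 + 2
  5 = 2×2 + 1
  2 = 2×1
so gcd(12, 5) = 1.
1 divides -16, so solutions exist.
Back-substitute for Bézout coefficients:
  1 = 5 - 2×2
  ... = 5×(5) + 12×(-2)
Scale by -16/1 = -16: (u₀, v₀) = (-80, 32).
General solution: u = -80 + 12t, v = 32 - 5t for integer t.
u ≥ 0: smallest is -80 mod 12 = 4 (at t = 7), with v = -3.

4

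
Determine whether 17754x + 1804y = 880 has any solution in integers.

yes

gcd(17754, 1804) = 22  (17754 = 9*1804 + 1518, 1804 = 1*1518 + 286, 1518 = 5*286 + 88, 286 = 3*88 + 22, 88 = 4*22).
22 divides 880, so integer solutions exist.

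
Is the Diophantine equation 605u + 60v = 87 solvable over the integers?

gcd(605, 60):
  605 = 10*60 + 5
  60 = 12*5
so gcd(605, 60) = 5.
5 does not divide 87 (remainder 2), so no integer solutions.

no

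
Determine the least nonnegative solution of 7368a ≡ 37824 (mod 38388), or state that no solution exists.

gcd(38388, 7368) = 12  (38388 = 5·7368 + 1548, 7368 = 4·1548 + 1176, 1548 = 1·1176 + 372, 1176 = 3·372 + 60, 372 = 6·60 + 12, 60 = 5·12).
12 divides 37824, so solutions exist.
Back-substituting, 7368·(-620) + 38388·(119) = 12.
So 7368·(-620) ≡ 12 (mod 38388); multiply by 3152: a ≡ -1954240 (mod 3199).
Smallest nonnegative: a = -1954240 mod 3199 = 349.

349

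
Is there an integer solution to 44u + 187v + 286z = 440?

yes

gcd(187, 44) = 11.
gcd(11, 286) = 11.
11 divides 440, so integer solutions exist.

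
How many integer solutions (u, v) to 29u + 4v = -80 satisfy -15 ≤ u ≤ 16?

8

gcd(29, 4) = 1.
By Bézout, 29·(1) + 4·(-7) = 1.
Particular solution: (0, -20).
General solution: u = 0 + 4t, v = -20 - 29t for integer t.
-15 ≤ 0 + 4t ≤ 16 gives t ∈ [-3, 4], which is 8 values.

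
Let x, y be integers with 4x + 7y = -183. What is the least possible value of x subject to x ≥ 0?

5

gcd(7, 4) = 1  (7 = 1*4 + 3, 4 = 1*3 + 1, 3 = 3*1).
1 divides -183, so solutions exist.
Back-substituting, 4*(2) + 7*(-1) = 1.
Scale by -183/1 = -183: (x₀, y₀) = (-366, 183).
General solution: x = -366 + 7t, y = 183 - 4t for integer t.
x ≥ 0: smallest is -366 mod 7 = 5 (at t = 53), with y = -29.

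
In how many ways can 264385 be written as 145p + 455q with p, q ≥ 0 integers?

gcd(455, 145) = 5.
By Bézout, 145·(22) + 455·(-7) = 5.
One solution: (41, 568).
General: p = 41 + 91t, q = 568 - 29t.
p ≥ 0 ⇒ t ≥ 0; q ≥ 0 ⇒ t ≤ 19. So t ∈ [0, 19]: 20 solutions.

20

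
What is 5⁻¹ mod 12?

5

gcd(12, 5):
  12 = 2*5 + 2
  5 = 2*2 + 1
  2 = 2*1
so gcd(12, 5) = 1.
Back-substitute for Bézout coefficients:
  1 = 5 - 2*2
  ... = 5*(5) + 12*(-2)
So 5*5 ≡ 1 (mod 12), and 5 mod 12 = 5.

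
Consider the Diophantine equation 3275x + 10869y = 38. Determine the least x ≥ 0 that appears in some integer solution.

gcd(10869, 3275) = 1.
1 divides 38, so solutions exist.
By Bézout, 3275*(-760) + 10869*(229) = 1.
Scale by 38/1 = 38: (x₀, y₀) = (-28880, 8702).
General solution: x = -28880 + 10869t, y = 8702 - 3275t for integer t.
x ≥ 0: smallest is -28880 mod 10869 = 3727 (at t = 3), with y = -1123.

3727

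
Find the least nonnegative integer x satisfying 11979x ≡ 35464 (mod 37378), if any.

2546

gcd(37378, 11979):
  37378 = 3×11979 + 1441
  11979 = 8×1441 + 451
  1441 = 3×451 + 88
  451 = 5×88 + 11
  88 = 8×11
so gcd(37378, 11979) = 11.
11 divides 35464, so solutions exist.
Back-substitute for Bézout coefficients:
  11 = 451 - 5×88
  ... = 11979×(415) + 37378×(-133)
So 11979×(415) ≡ 11 (mod 37378); multiply by 3224: x ≡ 1337960 (mod 3398).
Smallest nonnegative: x = 1337960 mod 3398 = 2546.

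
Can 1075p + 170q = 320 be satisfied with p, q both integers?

yes

gcd(1075, 170) = 5.
5 divides 320, so integer solutions exist.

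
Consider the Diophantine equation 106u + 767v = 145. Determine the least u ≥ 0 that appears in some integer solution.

gcd(767, 106):
  767 = 7*106 + 25
  106 = 4*25 + 6
  25 = 4*6 + 1
  6 = 6*1
so gcd(767, 106) = 1.
1 divides 145, so solutions exist.
Back-substitute for Bézout coefficients:
  1 = 25 - 4*6
  ... = 106*(-123) + 767*(17)
Scale by 145/1 = 145: (u₀, v₀) = (-17835, 2465).
General solution: u = -17835 + 767t, v = 2465 - 106t for integer t.
u ≥ 0: smallest is -17835 mod 767 = 573 (at t = 24), with v = -79.

573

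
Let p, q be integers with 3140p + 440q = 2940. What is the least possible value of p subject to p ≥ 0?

gcd(3140, 440) = 20.
20 divides 2940, so solutions exist.
By Bézout, 3140×(-7) + 440×(50) = 20.
Scale by 2940/20 = 147: (p₀, q₀) = (-1029, 7350).
General solution: p = -1029 + 22t, q = 7350 - 157t for integer t.
p ≥ 0: smallest is -1029 mod 22 = 5 (at t = 47), with q = -29.

5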